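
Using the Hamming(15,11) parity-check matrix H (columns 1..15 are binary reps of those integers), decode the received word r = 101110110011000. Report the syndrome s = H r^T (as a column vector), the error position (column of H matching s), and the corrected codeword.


s = (1, 0, 1, 1)^T, error position = 11, corrected codeword c = 101110110001000

Compute s = H r^T mod 2 one row at a time:
  s_1 = 1 + 0 + 0 + 1 + 1 + 0 + 0 + 0 = 3 ≡ 1 (mod 2).
  s_2 = 1 + 1 + 0 + 1 + 1 + 0 + 0 + 0 = 4 ≡ 0 (mod 2).
  s_3 = 0 + 1 + 0 + 1 + 0 + 1 + 0 + 0 = 3 ≡ 1 (mod 2).
  s_4 = 1 + 1 + 1 + 1 + 0 + 1 + 0 + 0 = 5 ≡ 1 (mod 2).
s = (1, 0, 1, 1)^T — this equals column 11 of H (binary 1011), so error is at position 11.
Correct: flip bit 11 of r = 101110110011000 to get c = 101110110001000.


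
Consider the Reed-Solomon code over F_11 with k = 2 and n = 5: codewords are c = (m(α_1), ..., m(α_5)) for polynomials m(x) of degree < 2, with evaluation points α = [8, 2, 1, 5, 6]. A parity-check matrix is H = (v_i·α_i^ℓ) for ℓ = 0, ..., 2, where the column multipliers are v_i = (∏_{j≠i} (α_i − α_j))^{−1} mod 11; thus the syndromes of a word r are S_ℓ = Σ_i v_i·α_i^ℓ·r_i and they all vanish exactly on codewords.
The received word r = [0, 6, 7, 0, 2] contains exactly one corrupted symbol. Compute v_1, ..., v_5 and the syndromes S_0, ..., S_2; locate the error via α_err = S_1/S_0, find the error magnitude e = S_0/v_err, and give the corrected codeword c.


S = (10, 6, 8), error at position 4, error magnitude e = 8, c = [0, 6, 7, 3, 2].

Step 1: column multipliers v_i = (∏_{j≠i}(α_i − α_j))^{−1} mod 11.
  i = 1 (α = 8): (8−2)(8−1)(8−5)(8−6) = 6·7·3·2 = 252 ≡ 10, so v_1 = 10^{−1} = 10 (mod 11).
  i = 2 (α = 2): (2−8)(2−1)(2−5)(2−6) = (−6)·1·(−3)·(−4) = −72 ≡ 5, so v_2 = 5^{−1} = 9 (mod 11).
  i = 3 (α = 1): (1−8)(1−2)(1−5)(1−6) = (−7)·(−1)·(−4)·(−5) = 140 ≡ 8, so v_3 = 8^{−1} = 7 (mod 11).
  i = 4 (α = 5): (5−8)(5−2)(5−1)(5−6) = (−3)·3·4·(−1) = 36 ≡ 3, so v_4 = 3^{−1} = 4 (mod 11).
  i = 5 (α = 6): (6−8)(6−2)(6−1)(6−5) = (−2)·4·5·1 = −40 ≡ 4, so v_5 = 4^{−1} = 3 (mod 11).
  v = [10, 9, 7, 4, 3].
Step 2: syndromes of r = [0, 6, 7, 0, 2] (all sums mod 11).
  S_0 = Σ v_i r_i = 10·0 + 9·6 + 7·7 + 4·0 + 3·2 = 109 ≡ 10.
  S_1 = Σ v_i α_i r_i = 10·8·0 + 9·2·6 + 7·1·7 + 4·5·0 + 3·6·2 = 193 ≡ 6.
  α_i^2 mod 11 = [9, 4, 1, 3, 3].
  S_2 = Σ v_i α_i^2 r_i = 10·9·0 + 9·4·6 + 7·1·7 + 4·3·0 + 3·3·2 = 283 ≡ 8.
  S = (10, 6, 8) ≠ 0, so r is not a codeword (an error is present).
Step 3: locate the error. For a single error e at position i, S_ℓ = v_i·e·α_i^ℓ, so α_err = S_1/S_0.
  S_0^{−1} = 10^{−1} = 10 (mod 11), so α_err = 6·10 = 60 ≡ 5 = α_4. Error position i = 4.
  Consistency check: S_2/S_1 = 8·2 = 16 ≡ 5 = α_err ✓ (single-error assumption holds).
Step 4: error magnitude e = S_0/v_4 = S_0·∏_{j≠4}(α_4 − α_j) = 10·3 = 30 ≡ 8 (mod 11).
Step 5: correct position 4: c_4 = r_4 − e = 0 − 8 ≡ 3 (mod 11). Hence c = [0, 6, 7, 3, 2].
  Check: interpolating c through the α_i gives m(x) = 8 + 10·x (degree < 2) with m(α_i) = c_i for every i, so c is indeed a codeword.


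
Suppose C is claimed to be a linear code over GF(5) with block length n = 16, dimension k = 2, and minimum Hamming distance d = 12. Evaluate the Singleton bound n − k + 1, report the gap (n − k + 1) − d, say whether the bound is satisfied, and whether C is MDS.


Singleton RHS = n − k + 1 = 15, slack = 3, bound satisfied, not MDS.

Singleton bound: d ≤ n − k + 1.
Here n = 16, k = 2, so n − k + 1 = 15.
Given d = 12, check d ≤ 15: YES.
Slack = (n − k + 1) − d = 3.
The code is NOT MDS (slack = 3 > 0).
Description: the claimed parameters are [16, 2, 12]_5; such a code would be non-MDS.


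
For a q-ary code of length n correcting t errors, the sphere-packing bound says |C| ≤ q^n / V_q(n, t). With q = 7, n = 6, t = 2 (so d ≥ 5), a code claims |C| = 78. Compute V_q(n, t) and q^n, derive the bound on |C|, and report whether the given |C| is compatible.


V_q(n, t) = 577, q^n = 117649, Hamming bound = 203, |C| = 78 ≤ bound (satisfied).

Step 1: Compute V_q(n, t) = Σ_{j=0}^2 C(n, j) (q−1)^j.
  j = 0: C(6,0)·(6)^0 = 1·1 = 1.
  j = 1: C(6,1)·(6)^1 = 6·6 = 36.
  j = 2: C(6,2)·(6)^2 = 15·36 = 540.
  V_q(n, t) = 1 + 36 + 540 = 577.
Step 2: q^n = 7^6 = 117649.
Step 3: Hamming bound ⌊q^n / V_q(n,t)⌋ = ⌊117649/577⌋ = 203.
Step 4: Compare |C| = 78 to 203: satisfied.
The claimed |C| lies below the Hamming bound.


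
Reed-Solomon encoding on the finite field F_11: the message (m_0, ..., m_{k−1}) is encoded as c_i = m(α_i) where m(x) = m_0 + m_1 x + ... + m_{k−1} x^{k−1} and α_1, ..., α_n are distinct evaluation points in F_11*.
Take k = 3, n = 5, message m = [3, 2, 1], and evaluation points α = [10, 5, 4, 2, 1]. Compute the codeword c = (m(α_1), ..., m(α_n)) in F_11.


c = [2, 5, 5, 0, 6]

Message polynomial: m(x) = 3 + 2·x + 1·x^2 (mod 11).
For each evaluation point α_i, compute m(α_i) mod 11:
  α_1 = 10: Horner steps 1 → 1 → 2, so m(10) = 2.
  α_2 = 5: Horner steps 1 → 7 → 5, so m(5) = 5.
  α_3 = 4: Horner steps 1 → 6 → 5, so m(4) = 5.
  α_4 = 2: Horner steps 1 → 4 → 0, so m(2) = 0.
  α_5 = 1: Horner steps 1 → 3 → 6, so m(1) = 6.
Codeword c = [2, 5, 5, 0, 6] ∈ F_11^5.


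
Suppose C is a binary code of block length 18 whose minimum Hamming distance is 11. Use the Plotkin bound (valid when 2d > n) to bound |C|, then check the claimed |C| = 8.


Plotkin bound M ≤ 4; given |C| = 8 > bound (violated).

Check applicability: 2d = 22, n = 18.
2d − n = 4 > 0, so Plotkin applies.
Compute d/(2d−n) = 11/4 ≈ 2.7500.
⌊d/(2d−n)⌋ = 2.
Plotkin bound: M ≤ 2·2 = 4.
Given |C| = 8, check: VIOLATED.
This |C| is above the Plotkin bound, so no binary code with n = 18, d = 11 and 8 codewords exists.


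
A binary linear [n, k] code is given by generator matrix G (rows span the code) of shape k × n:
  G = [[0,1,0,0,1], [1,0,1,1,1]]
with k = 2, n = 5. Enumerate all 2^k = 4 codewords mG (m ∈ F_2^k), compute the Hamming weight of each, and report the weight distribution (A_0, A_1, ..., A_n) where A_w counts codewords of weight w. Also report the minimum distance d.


Weight distribution: A_0 = 1, A_2 = 1, A_4 = 2. Minimum distance d = 2.

Enumerate all 2^2 = 4 messages m ∈ F_2^2.
For each, compute codeword c = mG in F_2^5, then tally its weight.
  m = 00 → c = 00000, weight = 0.
  m = 10 → c = 01001, weight = 2.
  m = 01 → c = 10111, weight = 4.
  m = 11 → c = 11110, weight = 4.
Tally weights:
  weight 0: 1 codewords.
  weight 2: 1 codewords.
  weight 4: 2 codewords.
Minimum distance d = smallest w > 0 with A_w > 0 = 2.
Sanity: Σ A_w = 4 = 2^2 = 4 ✓.


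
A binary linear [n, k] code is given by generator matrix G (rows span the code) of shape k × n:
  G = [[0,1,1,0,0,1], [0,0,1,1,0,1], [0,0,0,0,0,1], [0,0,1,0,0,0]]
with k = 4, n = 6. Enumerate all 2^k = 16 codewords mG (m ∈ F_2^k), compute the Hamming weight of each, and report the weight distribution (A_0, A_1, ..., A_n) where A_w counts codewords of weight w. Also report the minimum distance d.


Weight distribution: A_0 = 1, A_1 = 4, A_2 = 6, A_3 = 4, A_4 = 1. Minimum distance d = 1.

Enumerate all 2^4 = 16 messages m ∈ F_2^4.
For each, compute codeword c = mG in F_2^6, then tally its weight.
  m = 0000 → c = 000000, weight = 0.
  m = 1000 → c = 011001, weight = 3.
  m = 0100 → c = 001101, weight = 3.
  m = 1100 → c = 010100, weight = 2.
  m = 0010 → c = 000001, weight = 1.
  m = 1010 → c = 011000, weight = 2.
  m = 0110 → c = 001100, weight = 2.
  m = 1110 → c = 010101, weight = 3.
  m = 0001 → c = 001000, weight = 1.
  m = 1001 → c = 010001, weight = 2.
  m = 0101 → c = 000101, weight = 2.
  m = 1101 → c = 011100, weight = 3.
  m = 0011 → c = 001001, weight = 2.
  m = 1011 → c = 010000, weight = 1.
  m = 0111 → c = 000100, weight = 1.
  m = 1111 → c = 011101, weight = 4.
Tally weights:
  weight 0: 1 codewords.
  weight 1: 4 codewords.
  weight 2: 6 codewords.
  weight 3: 4 codewords.
  weight 4: 1 codewords.
Minimum distance d = smallest w > 0 with A_w > 0 = 1.
Sanity: Σ A_w = 16 = 2^4 = 16 ✓.


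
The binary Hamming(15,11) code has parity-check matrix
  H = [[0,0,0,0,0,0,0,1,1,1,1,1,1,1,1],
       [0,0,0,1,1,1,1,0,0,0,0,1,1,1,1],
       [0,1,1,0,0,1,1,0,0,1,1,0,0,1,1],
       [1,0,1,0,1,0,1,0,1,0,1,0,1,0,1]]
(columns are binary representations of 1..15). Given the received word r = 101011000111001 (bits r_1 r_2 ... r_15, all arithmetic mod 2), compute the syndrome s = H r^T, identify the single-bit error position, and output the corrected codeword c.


s = (0, 0, 1, 1)^T, error position = 3, corrected codeword c = 100011000111001

Compute s = H r^T mod 2 one row at a time:
  s_1 = 0 + 0 + 1 + 1 + 1 + 0 + 0 + 1 = 4 ≡ 0 (mod 2).
  s_2 = 0 + 1 + 1 + 0 + 1 + 0 + 0 + 1 = 4 ≡ 0 (mod 2).
  s_3 = 0 + 1 + 1 + 0 + 1 + 1 + 0 + 1 = 5 ≡ 1 (mod 2).
  s_4 = 1 + 1 + 1 + 0 + 0 + 1 + 0 + 1 = 5 ≡ 1 (mod 2).
s = (0, 0, 1, 1)^T — this equals column 3 of H (binary 0011), so error is at position 3.
Correct: flip bit 3 of r = 101011000111001 to get c = 100011000111001.


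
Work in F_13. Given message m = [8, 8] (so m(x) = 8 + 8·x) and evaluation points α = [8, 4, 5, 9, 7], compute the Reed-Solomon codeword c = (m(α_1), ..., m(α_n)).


c = [7, 1, 9, 2, 12]

Message polynomial: m(x) = 8 + 8·x (mod 13).
For each evaluation point α_i, compute m(α_i) mod 13:
  α_1 = 8: Horner steps 8 → 7, so m(8) = 7.
  α_2 = 4: Horner steps 8 → 1, so m(4) = 1.
  α_3 = 5: Horner steps 8 → 9, so m(5) = 9.
  α_4 = 9: Horner steps 8 → 2, so m(9) = 2.
  α_5 = 7: Horner steps 8 → 12, so m(7) = 12.
Codeword c = [7, 1, 9, 2, 12] ∈ F_13^5.


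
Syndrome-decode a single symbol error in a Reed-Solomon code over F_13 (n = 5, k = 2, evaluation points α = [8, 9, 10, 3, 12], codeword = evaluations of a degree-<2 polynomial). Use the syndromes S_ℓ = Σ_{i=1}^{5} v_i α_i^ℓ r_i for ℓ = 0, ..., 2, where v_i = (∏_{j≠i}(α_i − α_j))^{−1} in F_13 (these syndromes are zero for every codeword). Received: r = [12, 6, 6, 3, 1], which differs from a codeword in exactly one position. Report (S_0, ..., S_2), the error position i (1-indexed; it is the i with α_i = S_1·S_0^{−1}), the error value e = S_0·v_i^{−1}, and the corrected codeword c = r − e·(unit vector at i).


S = (10, 9, 12), error at position 3, error magnitude e = 6, c = [12, 6, 0, 3, 1].

Step 1: column multipliers v_i = (∏_{j≠i}(α_i − α_j))^{−1} mod 13.
  i = 1 (α = 8): (8−9)(8−10)(8−3)(8−12) = (−1)·(−2)·5·(−4) = −40 ≡ 12, so v_1 = 12^{−1} = 12 (mod 13).
  i = 2 (α = 9): (9−8)(9−10)(9−3)(9−12) = 1·(−1)·6·(−3) = 18 ≡ 5, so v_2 = 5^{−1} = 8 (mod 13).
  i = 3 (α = 10): (10−8)(10−9)(10−3)(10−12) = 2·1·7·(−2) = −28 ≡ 11, so v_3 = 11^{−1} = 6 (mod 13).
  i = 4 (α = 3): (3−8)(3−9)(3−10)(3−12) = (−5)·(−6)·(−7)·(−9) = 1890 ≡ 5, so v_4 = 5^{−1} = 8 (mod 13).
  i = 5 (α = 12): (12−8)(12−9)(12−10)(12−3) = 4·3·2·9 = 216 ≡ 8, so v_5 = 8^{−1} = 5 (mod 13).
  v = [12, 8, 6, 8, 5].
Step 2: syndromes of r = [12, 6, 6, 3, 1] (all sums mod 13).
  S_0 = Σ v_i r_i = 12·12 + 8·6 + 6·6 + 8·3 + 5·1 = 257 ≡ 10.
  S_1 = Σ v_i α_i r_i = 12·8·12 + 8·9·6 + 6·10·6 + 8·3·3 + 5·12·1 = 2076 ≡ 9.
  α_i^2 mod 13 = [12, 3, 9, 9, 1].
  S_2 = Σ v_i α_i^2 r_i = 12·12·12 + 8·3·6 + 6·9·6 + 8·9·3 + 5·1·1 = 2417 ≡ 12.
  S = (10, 9, 12) ≠ 0, so r is not a codeword (an error is present).
Step 3: locate the error. For a single error e at position i, S_ℓ = v_i·e·α_i^ℓ, so α_err = S_1/S_0.
  S_0^{−1} = 10^{−1} = 4 (mod 13), so α_err = 9·4 = 36 ≡ 10 = α_3. Error position i = 3.
  Consistency check: S_2/S_1 = 12·3 = 36 ≡ 10 = α_err ✓ (single-error assumption holds).
Step 4: error magnitude e = S_0/v_3 = S_0·∏_{j≠3}(α_3 − α_j) = 10·11 = 110 ≡ 6 (mod 13).
Step 5: correct position 3: c_3 = r_3 − e = 6 − 6 ≡ 0 (mod 13). Hence c = [12, 6, 0, 3, 1].
  Check: interpolating c through the α_i gives m(x) = 8 + 7·x (degree < 2) with m(α_i) = c_i for every i, so c is indeed a codeword.


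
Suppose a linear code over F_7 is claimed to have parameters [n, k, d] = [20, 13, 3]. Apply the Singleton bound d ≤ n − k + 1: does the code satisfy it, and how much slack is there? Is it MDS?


Singleton RHS = n − k + 1 = 8, slack = 5, bound satisfied, not MDS.

Singleton bound: d ≤ n − k + 1.
Here n = 20, k = 13, so n − k + 1 = 8.
Given d = 3, check d ≤ 8: YES.
Slack = (n − k + 1) − d = 5.
The code is NOT MDS (slack = 5 > 0).
Description: the claimed parameters are [20, 13, 3]_7; such a code would be non-MDS.


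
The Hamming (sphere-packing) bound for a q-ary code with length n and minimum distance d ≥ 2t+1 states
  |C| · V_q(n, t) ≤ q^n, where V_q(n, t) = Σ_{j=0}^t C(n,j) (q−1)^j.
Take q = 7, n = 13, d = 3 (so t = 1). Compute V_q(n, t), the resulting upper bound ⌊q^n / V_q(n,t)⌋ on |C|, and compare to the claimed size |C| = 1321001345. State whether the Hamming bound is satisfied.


V_q(n, t) = 79, q^n = 96889010407, Hamming bound = 1226443169, |C| = 1321001345 > bound (violated).

Step 1: Compute V_q(n, t) = Σ_{j=0}^1 C(n, j) (q−1)^j.
  j = 0: C(13,0)·(6)^0 = 1·1 = 1.
  j = 1: C(13,1)·(6)^1 = 13·6 = 78.
  V_q(n, t) = 1 + 78 = 79.
Step 2: q^n = 7^13 = 96889010407.
Step 3: Hamming bound ⌊q^n / V_q(n,t)⌋ = ⌊96889010407/79⌋ = 1226443169.
Step 4: Compare |C| = 1321001345 to 1226443169: violated.
The claimed |C| lies above the Hamming bound, so no 7-ary code of length 13 with d ≥ 3 can have 1321001345 codewords.


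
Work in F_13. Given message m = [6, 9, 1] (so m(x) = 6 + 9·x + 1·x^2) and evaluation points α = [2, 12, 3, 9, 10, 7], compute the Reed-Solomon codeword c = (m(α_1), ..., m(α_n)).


c = [2, 11, 3, 12, 1, 1]

Message polynomial: m(x) = 6 + 9·x + 1·x^2 (mod 13).
For each evaluation point α_i, compute m(α_i) mod 13:
  α_1 = 2: Horner steps 1 → 11 → 2, so m(2) = 2.
  α_2 = 12: Horner steps 1 → 8 → 11, so m(12) = 11.
  α_3 = 3: Horner steps 1 → 12 → 3, so m(3) = 3.
  α_4 = 9: Horner steps 1 → 5 → 12, so m(9) = 12.
  α_5 = 10: Horner steps 1 → 6 → 1, so m(10) = 1.
  α_6 = 7: Horner steps 1 → 3 → 1, so m(7) = 1.
Codeword c = [2, 11, 3, 12, 1, 1] ∈ F_13^6.


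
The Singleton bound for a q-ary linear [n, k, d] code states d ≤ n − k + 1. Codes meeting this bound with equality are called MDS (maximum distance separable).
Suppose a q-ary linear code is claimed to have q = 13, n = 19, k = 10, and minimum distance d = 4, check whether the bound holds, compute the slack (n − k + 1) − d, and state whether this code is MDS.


Singleton RHS = n − k + 1 = 10, slack = 6, bound satisfied, not MDS.

Singleton bound: d ≤ n − k + 1.
Here n = 19, k = 10, so n − k + 1 = 10.
Given d = 4, check d ≤ 10: YES.
Slack = (n − k + 1) − d = 6.
The code is NOT MDS (slack = 6 > 0).
Description: the claimed parameters are [19, 10, 4]_13; such a code would be non-MDS.


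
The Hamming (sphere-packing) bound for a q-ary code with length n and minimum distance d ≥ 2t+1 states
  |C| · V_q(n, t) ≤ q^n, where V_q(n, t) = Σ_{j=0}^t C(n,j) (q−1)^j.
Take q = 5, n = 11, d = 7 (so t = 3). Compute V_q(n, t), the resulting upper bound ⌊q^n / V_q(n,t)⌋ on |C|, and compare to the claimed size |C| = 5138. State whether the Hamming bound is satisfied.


V_q(n, t) = 11485, q^n = 48828125, Hamming bound = 4251, |C| = 5138 > bound (violated).

Step 1: Compute V_q(n, t) = Σ_{j=0}^3 C(n, j) (q−1)^j.
  j = 0: C(11,0)·(4)^0 = 1·1 = 1.
  j = 1: C(11,1)·(4)^1 = 11·4 = 44.
  j = 2: C(11,2)·(4)^2 = 55·16 = 880.
  j = 3: C(11,3)·(4)^3 = 165·64 = 10560.
  V_q(n, t) = 1 + 44 + 880 + 10560 = 11485.
Step 2: q^n = 5^11 = 48828125.
Step 3: Hamming bound ⌊q^n / V_q(n,t)⌋ = ⌊48828125/11485⌋ = 4251.
Step 4: Compare |C| = 5138 to 4251: violated.
The claimed |C| lies above the Hamming bound, so no 5-ary code of length 11 with d ≥ 7 can have 5138 codewords.


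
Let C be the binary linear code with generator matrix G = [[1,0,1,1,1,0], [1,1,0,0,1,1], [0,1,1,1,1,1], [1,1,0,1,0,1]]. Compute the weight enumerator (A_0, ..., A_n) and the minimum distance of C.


Weight distribution: A_0 = 1, A_1 = 2, A_2 = 2, A_3 = 4, A_4 = 5, A_5 = 2. Minimum distance d = 1.

Enumerate all 2^4 = 16 messages m ∈ F_2^4.
For each, compute codeword c = mG in F_2^6, then tally its weight.
  m = 0000 → c = 000000, weight = 0.
  m = 1000 → c = 101110, weight = 4.
  m = 0100 → c = 110011, weight = 4.
  m = 1100 → c = 011101, weight = 4.
  m = 0010 → c = 011111, weight = 5.
  m = 1010 → c = 110001, weight = 3.
  m = 0110 → c = 101100, weight = 3.
  m = 1110 → c = 000010, weight = 1.
  m = 0001 → c = 110101, weight = 4.
  m = 1001 → c = 011011, weight = 4.
  m = 0101 → c = 000110, weight = 2.
  m = 1101 → c = 101000, weight = 2.
  m = 0011 → c = 101010, weight = 3.
  m = 1011 → c = 000100, weight = 1.
  m = 0111 → c = 011001, weight = 3.
  m = 1111 → c = 110111, weight = 5.
Tally weights:
  weight 0: 1 codewords.
  weight 1: 2 codewords.
  weight 2: 2 codewords.
  weight 3: 4 codewords.
  weight 4: 5 codewords.
  weight 5: 2 codewords.
Minimum distance d = smallest w > 0 with A_w > 0 = 1.
Sanity: Σ A_w = 16 = 2^4 = 16 ✓.


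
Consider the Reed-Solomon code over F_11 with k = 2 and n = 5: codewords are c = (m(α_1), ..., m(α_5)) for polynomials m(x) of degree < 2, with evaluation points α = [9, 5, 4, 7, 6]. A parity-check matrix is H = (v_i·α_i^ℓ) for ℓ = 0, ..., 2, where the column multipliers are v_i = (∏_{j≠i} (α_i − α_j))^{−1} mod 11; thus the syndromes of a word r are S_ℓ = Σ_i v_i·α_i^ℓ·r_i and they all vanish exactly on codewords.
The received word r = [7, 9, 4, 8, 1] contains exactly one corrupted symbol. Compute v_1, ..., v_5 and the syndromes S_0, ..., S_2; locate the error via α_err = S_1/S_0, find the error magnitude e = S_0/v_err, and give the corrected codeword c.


S = (7, 9, 10), error at position 5, error magnitude e = 9, c = [7, 9, 4, 8, 3].

Step 1: column multipliers v_i = (∏_{j≠i}(α_i − α_j))^{−1} mod 11.
  i = 1 (α = 9): (9−5)(9−4)(9−7)(9−6) = 4·5·2·3 = 120 ≡ 10, so v_1 = 10^{−1} = 10 (mod 11).
  i = 2 (α = 5): (5−9)(5−4)(5−7)(5−6) = (−4)·1·(−2)·(−1) = −8 ≡ 3, so v_2 = 3^{−1} = 4 (mod 11).
  i = 3 (α = 4): (4−9)(4−5)(4−7)(4−6) = (−5)·(−1)·(−3)·(−2) = 30 ≡ 8, so v_3 = 8^{−1} = 7 (mod 11).
  i = 4 (α = 7): (7−9)(7−5)(7−4)(7−6) = (−2)·2·3·1 = −12 ≡ 10, so v_4 = 10^{−1} = 10 (mod 11).
  i = 5 (α = 6): (6−9)(6−5)(6−4)(6−7) = (−3)·1·2·(−1) = 6 ≡ 6, so v_5 = 6^{−1} = 2 (mod 11).
  v = [10, 4, 7, 10, 2].
Step 2: syndromes of r = [7, 9, 4, 8, 1] (all sums mod 11).
  S_0 = Σ v_i r_i = 10·7 + 4·9 + 7·4 + 10·8 + 2·1 = 216 ≡ 7.
  S_1 = Σ v_i α_i r_i = 10·9·7 + 4·5·9 + 7·4·4 + 10·7·8 + 2·6·1 = 1494 ≡ 9.
  α_i^2 mod 11 = [4, 3, 5, 5, 3].
  S_2 = Σ v_i α_i^2 r_i = 10·4·7 + 4·3·9 + 7·5·4 + 10·5·8 + 2·3·1 = 934 ≡ 10.
  S = (7, 9, 10) ≠ 0, so r is not a codeword (an error is present).
Step 3: locate the error. For a single error e at position i, S_ℓ = v_i·e·α_i^ℓ, so α_err = S_1/S_0.
  S_0^{−1} = 7^{−1} = 8 (mod 11), so α_err = 9·8 = 72 ≡ 6 = α_5. Error position i = 5.
  Consistency check: S_2/S_1 = 10·5 = 50 ≡ 6 = α_err ✓ (single-error assumption holds).
Step 4: error magnitude e = S_0/v_5 = S_0·∏_{j≠5}(α_5 − α_j) = 7·6 = 42 ≡ 9 (mod 11).
Step 5: correct position 5: c_5 = r_5 − e = 1 − 9 ≡ 3 (mod 11). Hence c = [7, 9, 4, 8, 3].
  Check: interpolating c through the α_i gives m(x) = 6 + 5·x (degree < 2) with m(α_i) = c_i for every i, so c is indeed a codeword.


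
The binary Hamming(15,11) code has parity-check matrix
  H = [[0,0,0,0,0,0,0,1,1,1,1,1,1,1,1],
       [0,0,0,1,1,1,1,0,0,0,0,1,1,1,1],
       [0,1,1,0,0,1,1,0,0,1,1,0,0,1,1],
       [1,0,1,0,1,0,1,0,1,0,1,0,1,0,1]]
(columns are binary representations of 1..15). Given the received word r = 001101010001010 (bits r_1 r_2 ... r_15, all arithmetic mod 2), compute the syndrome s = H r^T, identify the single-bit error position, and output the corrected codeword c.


s = (1, 0, 1, 1)^T, error position = 11, corrected codeword c = 001101010011010

Compute s = H r^T mod 2 one row at a time:
  s_1 = 1 + 0 + 0 + 0 + 1 + 0 + 1 + 0 = 3 ≡ 1 (mod 2).
  s_2 = 1 + 0 + 1 + 0 + 1 + 0 + 1 + 0 = 4 ≡ 0 (mod 2).
  s_3 = 0 + 1 + 1 + 0 + 0 + 0 + 1 + 0 = 3 ≡ 1 (mod 2).
  s_4 = 0 + 1 + 0 + 0 + 0 + 0 + 0 + 0 = 1 ≡ 1 (mod 2).
s = (1, 0, 1, 1)^T — this equals column 11 of H (binary 1011), so error is at position 11.
Correct: flip bit 11 of r = 001101010001010 to get c = 001101010011010.


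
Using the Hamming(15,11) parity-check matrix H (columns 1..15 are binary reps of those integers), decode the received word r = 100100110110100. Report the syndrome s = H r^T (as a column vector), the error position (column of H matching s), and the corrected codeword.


s = (0, 1, 1, 0)^T, error position = 6, corrected codeword c = 100101110110100

Compute s = H r^T mod 2 one row at a time:
  s_1 = 1 + 0 + 1 + 1 + 0 + 1 + 0 + 0 = 4 ≡ 0 (mod 2).
  s_2 = 1 + 0 + 0 + 1 + 0 + 1 + 0 + 0 = 3 ≡ 1 (mod 2).
  s_3 = 0 + 0 + 0 + 1 + 1 + 1 + 0 + 0 = 3 ≡ 1 (mod 2).
  s_4 = 1 + 0 + 0 + 1 + 0 + 1 + 1 + 0 = 4 ≡ 0 (mod 2).
s = (0, 1, 1, 0)^T — this equals column 6 of H (binary 0110), so error is at position 6.
Correct: flip bit 6 of r = 100100110110100 to get c = 100101110110100.


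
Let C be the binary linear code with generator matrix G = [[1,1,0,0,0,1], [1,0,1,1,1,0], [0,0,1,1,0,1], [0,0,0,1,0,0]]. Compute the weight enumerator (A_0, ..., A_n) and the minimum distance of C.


Weight distribution: A_0 = 1, A_1 = 1, A_2 = 2, A_3 = 6, A_4 = 5, A_5 = 1. Minimum distance d = 1.

Enumerate all 2^4 = 16 messages m ∈ F_2^4.
For each, compute codeword c = mG in F_2^6, then tally its weight.
  m = 0000 → c = 000000, weight = 0.
  m = 1000 → c = 110001, weight = 3.
  m = 0100 → c = 101110, weight = 4.
  m = 1100 → c = 011111, weight = 5.
  m = 0010 → c = 001101, weight = 3.
  m = 1010 → c = 111100, weight = 4.
  m = 0110 → c = 100011, weight = 3.
  m = 1110 → c = 010010, weight = 2.
  m = 0001 → c = 000100, weight = 1.
  m = 1001 → c = 110101, weight = 4.
  m = 0101 → c = 101010, weight = 3.
  m = 1101 → c = 011011, weight = 4.
  m = 0011 → c = 001001, weight = 2.
  m = 1011 → c = 111000, weight = 3.
  m = 0111 → c = 100111, weight = 4.
  m = 1111 → c = 010110, weight = 3.
Tally weights:
  weight 0: 1 codewords.
  weight 1: 1 codewords.
  weight 2: 2 codewords.
  weight 3: 6 codewords.
  weight 4: 5 codewords.
  weight 5: 1 codewords.
Minimum distance d = smallest w > 0 with A_w > 0 = 1.
Sanity: Σ A_w = 16 = 2^4 = 16 ✓.


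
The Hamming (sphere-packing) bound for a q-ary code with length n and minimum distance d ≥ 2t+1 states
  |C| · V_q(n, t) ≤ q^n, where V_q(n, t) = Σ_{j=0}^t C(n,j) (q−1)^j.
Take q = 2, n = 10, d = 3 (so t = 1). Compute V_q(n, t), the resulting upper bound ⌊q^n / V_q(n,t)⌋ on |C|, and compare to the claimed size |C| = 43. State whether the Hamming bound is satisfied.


V_q(n, t) = 11, q^n = 1024, Hamming bound = 93, |C| = 43 ≤ bound (satisfied).

Step 1: Compute V_q(n, t) = Σ_{j=0}^1 C(n, j) (q−1)^j.
  j = 0: C(10,0)·(1)^0 = 1·1 = 1.
  j = 1: C(10,1)·(1)^1 = 10·1 = 10.
  V_q(n, t) = 1 + 10 = 11.
Step 2: q^n = 2^10 = 1024.
Step 3: Hamming bound ⌊q^n / V_q(n,t)⌋ = ⌊1024/11⌋ = 93.
Step 4: Compare |C| = 43 to 93: satisfied.
The claimed |C| lies below the Hamming bound.


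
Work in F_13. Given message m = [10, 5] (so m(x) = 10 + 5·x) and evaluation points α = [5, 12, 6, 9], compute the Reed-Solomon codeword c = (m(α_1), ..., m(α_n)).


c = [9, 5, 1, 3]

Message polynomial: m(x) = 10 + 5·x (mod 13).
For each evaluation point α_i, compute m(α_i) mod 13:
  α_1 = 5: Horner steps 5 → 9, so m(5) = 9.
  α_2 = 12: Horner steps 5 → 5, so m(12) = 5.
  α_3 = 6: Horner steps 5 → 1, so m(6) = 1.
  α_4 = 9: Horner steps 5 → 3, so m(9) = 3.
Codeword c = [9, 5, 1, 3] ∈ F_13^4.


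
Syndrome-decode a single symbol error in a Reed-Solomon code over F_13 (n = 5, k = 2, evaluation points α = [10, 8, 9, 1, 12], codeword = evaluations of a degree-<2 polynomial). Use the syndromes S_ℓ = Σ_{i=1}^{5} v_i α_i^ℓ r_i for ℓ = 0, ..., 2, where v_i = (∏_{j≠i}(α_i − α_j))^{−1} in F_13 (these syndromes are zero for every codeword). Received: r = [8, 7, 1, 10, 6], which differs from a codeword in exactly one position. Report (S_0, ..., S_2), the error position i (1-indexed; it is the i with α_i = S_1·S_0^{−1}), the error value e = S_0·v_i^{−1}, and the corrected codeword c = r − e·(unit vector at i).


S = (9, 4, 9), error at position 5, error magnitude e = 10, c = [8, 7, 1, 10, 9].

Step 1: column multipliers v_i = (∏_{j≠i}(α_i − α_j))^{−1} mod 13.
  i = 1 (α = 10): (10−8)(10−9)(10−1)(10−12) = 2·1·9·(−2) = −36 ≡ 3, so v_1 = 3^{−1} = 9 (mod 13).
  i = 2 (α = 8): (8−10)(8−9)(8−1)(8−12) = (−2)·(−1)·7·(−4) = −56 ≡ 9, so v_2 = 9^{−1} = 3 (mod 13).
  i = 3 (α = 9): (9−10)(9−8)(9−1)(9−12) = (−1)·1·8·(−3) = 24 ≡ 11, so v_3 = 11^{−1} = 6 (mod 13).
  i = 4 (α = 1): (1−10)(1−8)(1−9)(1−12) = (−9)·(−7)·(−8)·(−11) = 5544 ≡ 6, so v_4 = 6^{−1} = 11 (mod 13).
  i = 5 (α = 12): (12−10)(12−8)(12−9)(12−1) = 2·4·3·11 = 264 ≡ 4, so v_5 = 4^{−1} = 10 (mod 13).
  v = [9, 3, 6, 11, 10].
Step 2: syndromes of r = [8, 7, 1, 10, 6] (all sums mod 13).
  S_0 = Σ v_i r_i = 9·8 + 3·7 + 6·1 + 11·10 + 10·6 = 269 ≡ 9.
  S_1 = Σ v_i α_i r_i = 9·10·8 + 3·8·7 + 6·9·1 + 11·1·10 + 10·12·6 = 1772 ≡ 4.
  α_i^2 mod 13 = [9, 12, 3, 1, 1].
  S_2 = Σ v_i α_i^2 r_i = 9·9·8 + 3·12·7 + 6·3·1 + 11·1·10 + 10·1·6 = 1088 ≡ 9.
  S = (9, 4, 9) ≠ 0, so r is not a codeword (an error is present).
Step 3: locate the error. For a single error e at position i, S_ℓ = v_i·e·α_i^ℓ, so α_err = S_1/S_0.
  S_0^{−1} = 9^{−1} = 3 (mod 13), so α_err = 4·3 = 12 ≡ 12 = α_5. Error position i = 5.
  Consistency check: S_2/S_1 = 9·10 = 90 ≡ 12 = α_err ✓ (single-error assumption holds).
Step 4: error magnitude e = S_0/v_5 = S_0·∏_{j≠5}(α_5 − α_j) = 9·4 = 36 ≡ 10 (mod 13).
Step 5: correct position 5: c_5 = r_5 − e = 6 − 10 ≡ 9 (mod 13). Hence c = [8, 7, 1, 10, 9].
  Check: interpolating c through the α_i gives m(x) = 3 + 7·x (degree < 2) with m(α_i) = c_i for every i, so c is indeed a codeword.


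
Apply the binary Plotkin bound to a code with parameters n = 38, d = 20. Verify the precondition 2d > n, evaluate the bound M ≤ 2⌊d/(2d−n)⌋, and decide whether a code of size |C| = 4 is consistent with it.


Plotkin bound M ≤ 20; given |C| = 4 ≤ bound (satisfied).

Check applicability: 2d = 40, n = 38.
2d − n = 2 > 0, so Plotkin applies.
Compute d/(2d−n) = 20/2 ≈ 10.0000.
⌊d/(2d−n)⌋ = 10.
Plotkin bound: M ≤ 2·10 = 20.
Given |C| = 4, check: satisfied.
This |C| is below the Plotkin bound.


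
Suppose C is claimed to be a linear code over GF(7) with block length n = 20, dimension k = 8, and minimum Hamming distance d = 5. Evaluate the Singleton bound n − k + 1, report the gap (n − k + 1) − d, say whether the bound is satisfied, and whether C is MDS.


Singleton RHS = n − k + 1 = 13, slack = 8, bound satisfied, not MDS.

Singleton bound: d ≤ n − k + 1.
Here n = 20, k = 8, so n − k + 1 = 13.
Given d = 5, check d ≤ 13: YES.
Slack = (n − k + 1) − d = 8.
The code is NOT MDS (slack = 8 > 0).
Description: the claimed parameters are [20, 8, 5]_7; such a code would be non-MDS.


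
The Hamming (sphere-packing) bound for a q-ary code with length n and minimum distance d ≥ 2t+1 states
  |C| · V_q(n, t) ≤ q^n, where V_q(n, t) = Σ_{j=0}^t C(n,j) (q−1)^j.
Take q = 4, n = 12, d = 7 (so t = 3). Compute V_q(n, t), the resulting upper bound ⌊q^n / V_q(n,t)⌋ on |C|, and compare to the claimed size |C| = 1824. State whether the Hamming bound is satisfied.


V_q(n, t) = 6571, q^n = 16777216, Hamming bound = 2553, |C| = 1824 ≤ bound (satisfied).

Step 1: Compute V_q(n, t) = Σ_{j=0}^3 C(n, j) (q−1)^j.
  j = 0: C(12,0)·(3)^0 = 1·1 = 1.
  j = 1: C(12,1)·(3)^1 = 12·3 = 36.
  j = 2: C(12,2)·(3)^2 = 66·9 = 594.
  j = 3: C(12,3)·(3)^3 = 220·27 = 5940.
  V_q(n, t) = 1 + 36 + 594 + 5940 = 6571.
Step 2: q^n = 4^12 = 16777216.
Step 3: Hamming bound ⌊q^n / V_q(n,t)⌋ = ⌊16777216/6571⌋ = 2553.
Step 4: Compare |C| = 1824 to 2553: satisfied.
The claimed |C| lies below the Hamming bound.


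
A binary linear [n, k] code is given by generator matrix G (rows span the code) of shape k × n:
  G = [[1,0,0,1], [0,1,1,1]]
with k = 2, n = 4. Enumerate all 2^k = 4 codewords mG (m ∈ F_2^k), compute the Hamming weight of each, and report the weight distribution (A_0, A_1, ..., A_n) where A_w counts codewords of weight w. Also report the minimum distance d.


Weight distribution: A_0 = 1, A_2 = 1, A_3 = 2. Minimum distance d = 2.

Enumerate all 2^2 = 4 messages m ∈ F_2^2.
For each, compute codeword c = mG in F_2^4, then tally its weight.
  m = 00 → c = 0000, weight = 0.
  m = 10 → c = 1001, weight = 2.
  m = 01 → c = 0111, weight = 3.
  m = 11 → c = 1110, weight = 3.
Tally weights:
  weight 0: 1 codewords.
  weight 2: 1 codewords.
  weight 3: 2 codewords.
Minimum distance d = smallest w > 0 with A_w > 0 = 2.
Sanity: Σ A_w = 4 = 2^2 = 4 ✓.


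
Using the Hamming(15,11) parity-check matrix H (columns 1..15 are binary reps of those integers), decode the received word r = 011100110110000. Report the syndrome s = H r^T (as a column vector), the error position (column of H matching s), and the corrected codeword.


s = (1, 0, 1, 1)^T, error position = 11, corrected codeword c = 011100110100000

Compute s = H r^T mod 2 one row at a time:
  s_1 = 1 + 0 + 1 + 1 + 0 + 0 + 0 + 0 = 3 ≡ 1 (mod 2).
  s_2 = 1 + 0 + 0 + 1 + 0 + 0 + 0 + 0 = 2 ≡ 0 (mod 2).
  s_3 = 1 + 1 + 0 + 1 + 1 + 1 + 0 + 0 = 5 ≡ 1 (mod 2).
  s_4 = 0 + 1 + 0 + 1 + 0 + 1 + 0 + 0 = 3 ≡ 1 (mod 2).
s = (1, 0, 1, 1)^T — this equals column 11 of H (binary 1011), so error is at position 11.
Correct: flip bit 11 of r = 011100110110000 to get c = 011100110100000.


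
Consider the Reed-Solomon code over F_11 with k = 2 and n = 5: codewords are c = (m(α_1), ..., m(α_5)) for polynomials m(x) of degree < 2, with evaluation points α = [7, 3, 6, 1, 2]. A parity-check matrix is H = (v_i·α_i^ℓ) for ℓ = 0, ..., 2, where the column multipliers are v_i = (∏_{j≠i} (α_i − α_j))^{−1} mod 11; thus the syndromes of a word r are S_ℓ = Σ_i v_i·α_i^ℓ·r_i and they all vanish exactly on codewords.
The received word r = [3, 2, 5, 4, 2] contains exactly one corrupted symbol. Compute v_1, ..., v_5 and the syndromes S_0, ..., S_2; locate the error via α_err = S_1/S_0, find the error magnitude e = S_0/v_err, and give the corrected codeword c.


S = (1, 3, 9), error at position 2, error magnitude e = 2, c = [3, 0, 5, 4, 2].

Step 1: column multipliers v_i = (∏_{j≠i}(α_i − α_j))^{−1} mod 11.
  i = 1 (α = 7): (7−3)(7−6)(7−1)(7−2) = 4·1·6·5 = 120 ≡ 10, so v_1 = 10^{−1} = 10 (mod 11).
  i = 2 (α = 3): (3−7)(3−6)(3−1)(3−2) = (−4)·(−3)·2·1 = 24 ≡ 2, so v_2 = 2^{−1} = 6 (mod 11).
  i = 3 (α = 6): (6−7)(6−3)(6−1)(6−2) = (−1)·3·5·4 = −60 ≡ 6, so v_3 = 6^{−1} = 2 (mod 11).
  i = 4 (α = 1): (1−7)(1−3)(1−6)(1−2) = (−6)·(−2)·(−5)·(−1) = 60 ≡ 5, so v_4 = 5^{−1} = 9 (mod 11).
  i = 5 (α = 2): (2−7)(2−3)(2−6)(2−1) = (−5)·(−1)·(−4)·1 = −20 ≡ 2, so v_5 = 2^{−1} = 6 (mod 11).
  v = [10, 6, 2, 9, 6].
Step 2: syndromes of r = [3, 2, 5, 4, 2] (all sums mod 11).
  S_0 = Σ v_i r_i = 10·3 + 6·2 + 2·5 + 9·4 + 6·2 = 100 ≡ 1.
  S_1 = Σ v_i α_i r_i = 10·7·3 + 6·3·2 + 2·6·5 + 9·1·4 + 6·2·2 = 366 ≡ 3.
  α_i^2 mod 11 = [5, 9, 3, 1, 4].
  S_2 = Σ v_i α_i^2 r_i = 10·5·3 + 6·9·2 + 2·3·5 + 9·1·4 + 6·4·2 = 372 ≡ 9.
  S = (1, 3, 9) ≠ 0, so r is not a codeword (an error is present).
Step 3: locate the error. For a single error e at position i, S_ℓ = v_i·e·α_i^ℓ, so α_err = S_1/S_0.
  S_0^{−1} = 1^{−1} = 1 (mod 11), so α_err = 3·1 = 3 ≡ 3 = α_2. Error position i = 2.
  Consistency check: S_2/S_1 = 9·4 = 36 ≡ 3 = α_err ✓ (single-error assumption holds).
Step 4: error magnitude e = S_0/v_2 = S_0·∏_{j≠2}(α_2 − α_j) = 1·2 = 2 ≡ 2 (mod 11).
Step 5: correct position 2: c_2 = r_2 − e = 2 − 2 ≡ 0 (mod 11). Hence c = [3, 0, 5, 4, 2].
  Check: interpolating c through the α_i gives m(x) = 6 + 9·x (degree < 2) with m(α_i) = c_i for every i, so c is indeed a codeword.


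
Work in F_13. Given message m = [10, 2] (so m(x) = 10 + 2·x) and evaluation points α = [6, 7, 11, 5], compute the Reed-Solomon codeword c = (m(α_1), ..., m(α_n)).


c = [9, 11, 6, 7]

Message polynomial: m(x) = 10 + 2·x (mod 13).
For each evaluation point α_i, compute m(α_i) mod 13:
  α_1 = 6: Horner steps 2 → 9, so m(6) = 9.
  α_2 = 7: Horner steps 2 → 11, so m(7) = 11.
  α_3 = 11: Horner steps 2 → 6, so m(11) = 6.
  α_4 = 5: Horner steps 2 → 7, so m(5) = 7.
Codeword c = [9, 11, 6, 7] ∈ F_13^4.


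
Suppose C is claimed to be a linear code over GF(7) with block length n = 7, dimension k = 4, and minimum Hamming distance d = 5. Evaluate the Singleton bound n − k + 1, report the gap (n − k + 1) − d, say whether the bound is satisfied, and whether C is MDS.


Singleton RHS = n − k + 1 = 4, slack = -1, bound violated (no such code; not MDS).

Singleton bound: d ≤ n − k + 1.
Here n = 7, k = 4, so n − k + 1 = 4.
Given d = 5, check d ≤ 4: NO.
Slack = (n − k + 1) − d = -1.
The slack is negative: d = 5 exceeds n − k + 1 = 4 by 1, so the Singleton bound is violated and no linear [7, 4, 5]_7 code can exist. In particular it is not MDS (MDS requires d = n − k + 1 exactly).
Description: the claimed parameters are [7, 4, 5]_7; such a code would be impossible (violates the Singleton bound).


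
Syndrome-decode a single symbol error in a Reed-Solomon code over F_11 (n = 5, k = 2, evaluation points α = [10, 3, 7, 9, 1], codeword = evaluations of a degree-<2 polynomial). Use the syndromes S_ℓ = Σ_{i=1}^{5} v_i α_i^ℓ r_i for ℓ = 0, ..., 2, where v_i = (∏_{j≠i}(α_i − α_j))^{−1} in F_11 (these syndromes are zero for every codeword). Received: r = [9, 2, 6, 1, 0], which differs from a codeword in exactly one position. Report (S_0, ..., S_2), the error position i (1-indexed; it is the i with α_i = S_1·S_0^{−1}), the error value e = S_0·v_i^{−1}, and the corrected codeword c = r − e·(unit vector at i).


S = (5, 1, 9), error at position 4, error magnitude e = 4, c = [9, 2, 6, 8, 0].

Step 1: column multipliers v_i = (∏_{j≠i}(α_i − α_j))^{−1} mod 11.
  i = 1 (α = 10): (10−3)(10−7)(10−9)(10−1) = 7·3·1·9 = 189 ≡ 2, so v_1 = 2^{−1} = 6 (mod 11).
  i = 2 (α = 3): (3−10)(3−7)(3−9)(3−1) = (−7)·(−4)·(−6)·2 = −336 ≡ 5, so v_2 = 5^{−1} = 9 (mod 11).
  i = 3 (α = 7): (7−10)(7−3)(7−9)(7−1) = (−3)·4·(−2)·6 = 144 ≡ 1, so v_3 = 1^{−1} = 1 (mod 11).
  i = 4 (α = 9): (9−10)(9−3)(9−7)(9−1) = (−1)·6·2·8 = −96 ≡ 3, so v_4 = 3^{−1} = 4 (mod 11).
  i = 5 (α = 1): (1−10)(1−3)(1−7)(1−9) = (−9)·(−2)·(−6)·(−8) = 864 ≡ 6, so v_5 = 6^{−1} = 2 (mod 11).
  v = [6, 9, 1, 4, 2].
Step 2: syndromes of r = [9, 2, 6, 1, 0] (all sums mod 11).
  S_0 = Σ v_i r_i = 6·9 + 9·2 + 1·6 + 4·1 + 2·0 = 82 ≡ 5.
  S_1 = Σ v_i α_i r_i = 6·10·9 + 9·3·2 + 1·7·6 + 4·9·1 + 2·1·0 = 672 ≡ 1.
  α_i^2 mod 11 = [1, 9, 5, 4, 1].
  S_2 = Σ v_i α_i^2 r_i = 6·1·9 + 9·9·2 + 1·5·6 + 4·4·1 + 2·1·0 = 262 ≡ 9.
  S = (5, 1, 9) ≠ 0, so r is not a codeword (an error is present).
Step 3: locate the error. For a single error e at position i, S_ℓ = v_i·e·α_i^ℓ, so α_err = S_1/S_0.
  S_0^{−1} = 5^{−1} = 9 (mod 11), so α_err = 1·9 = 9 ≡ 9 = α_4. Error position i = 4.
  Consistency check: S_2/S_1 = 9·1 = 9 ≡ 9 = α_err ✓ (single-error assumption holds).
Step 4: error magnitude e = S_0/v_4 = S_0·∏_{j≠4}(α_4 − α_j) = 5·3 = 15 ≡ 4 (mod 11).
Step 5: correct position 4: c_4 = r_4 − e = 1 − 4 ≡ 8 (mod 11). Hence c = [9, 2, 6, 8, 0].
  Check: interpolating c through the α_i gives m(x) = 10 + 1·x (degree < 2) with m(α_i) = c_i for every i, so c is indeed a codeword.


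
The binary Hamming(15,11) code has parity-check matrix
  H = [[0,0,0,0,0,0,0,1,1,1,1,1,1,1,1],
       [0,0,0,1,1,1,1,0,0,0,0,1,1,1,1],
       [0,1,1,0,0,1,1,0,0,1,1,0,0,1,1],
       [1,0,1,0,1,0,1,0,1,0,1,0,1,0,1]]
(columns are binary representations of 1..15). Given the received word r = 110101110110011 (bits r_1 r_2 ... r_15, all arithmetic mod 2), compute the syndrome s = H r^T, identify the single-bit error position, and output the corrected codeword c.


s = (1, 1, 1, 0)^T, error position = 14, corrected codeword c = 110101110110001

Compute s = H r^T mod 2 one row at a time:
  s_1 = 1 + 0 + 1 + 1 + 0 + 0 + 1 + 1 = 5 ≡ 1 (mod 2).
  s_2 = 1 + 0 + 1 + 1 + 0 + 0 + 1 + 1 = 5 ≡ 1 (mod 2).
  s_3 = 1 + 0 + 1 + 1 + 1 + 1 + 1 + 1 = 7 ≡ 1 (mod 2).
  s_4 = 1 + 0 + 0 + 1 + 0 + 1 + 0 + 1 = 4 ≡ 0 (mod 2).
s = (1, 1, 1, 0)^T — this equals column 14 of H (binary 1110), so error is at position 14.
Correct: flip bit 14 of r = 110101110110011 to get c = 110101110110001.


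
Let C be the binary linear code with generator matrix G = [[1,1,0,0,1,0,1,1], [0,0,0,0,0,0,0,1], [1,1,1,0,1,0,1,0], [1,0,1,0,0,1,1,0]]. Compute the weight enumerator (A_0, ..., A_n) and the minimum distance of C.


Weight distribution: A_0 = 1, A_1 = 2, A_2 = 1, A_3 = 2, A_4 = 5, A_5 = 4, A_6 = 1. Minimum distance d = 1.

Enumerate all 2^4 = 16 messages m ∈ F_2^4.
For each, compute codeword c = mG in F_2^8, then tally its weight.
  m = 0000 → c = 00000000, weight = 0.
  m = 1000 → c = 11001011, weight = 5.
  m = 0100 → c = 00000001, weight = 1.
  m = 1100 → c = 11001010, weight = 4.
  m = 0010 → c = 11101010, weight = 5.
  m = 1010 → c = 00100001, weight = 2.
  m = 0110 → c = 11101011, weight = 6.
  m = 1110 → c = 00100000, weight = 1.
  m = 0001 → c = 10100110, weight = 4.
  m = 1001 → c = 01101101, weight = 5.
  m = 0101 → c = 10100111, weight = 5.
  m = 1101 → c = 01101100, weight = 4.
  m = 0011 → c = 01001100, weight = 3.
  m = 1011 → c = 10000111, weight = 4.
  m = 0111 → c = 01001101, weight = 4.
  m = 1111 → c = 10000110, weight = 3.
Tally weights:
  weight 0: 1 codewords.
  weight 1: 2 codewords.
  weight 2: 1 codewords.
  weight 3: 2 codewords.
  weight 4: 5 codewords.
  weight 5: 4 codewords.
  weight 6: 1 codewords.
Minimum distance d = smallest w > 0 with A_w > 0 = 1.
Sanity: Σ A_w = 16 = 2^4 = 16 ✓.


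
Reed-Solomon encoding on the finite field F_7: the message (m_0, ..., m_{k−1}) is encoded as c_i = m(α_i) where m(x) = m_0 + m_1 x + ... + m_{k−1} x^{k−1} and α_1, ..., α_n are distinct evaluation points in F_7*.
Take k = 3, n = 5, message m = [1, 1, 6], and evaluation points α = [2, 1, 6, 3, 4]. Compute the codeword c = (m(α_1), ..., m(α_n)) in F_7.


c = [6, 1, 6, 2, 3]

Message polynomial: m(x) = 1 + 1·x + 6·x^2 (mod 7).
For each evaluation point α_i, compute m(α_i) mod 7:
  α_1 = 2: Horner steps 6 → 6 → 6, so m(2) = 6.
  α_2 = 1: Horner steps 6 → 0 → 1, so m(1) = 1.
  α_3 = 6: Horner steps 6 → 2 → 6, so m(6) = 6.
  α_4 = 3: Horner steps 6 → 5 → 2, so m(3) = 2.
  α_5 = 4: Horner steps 6 → 4 → 3, so m(4) = 3.
Codeword c = [6, 1, 6, 2, 3] ∈ F_7^5.


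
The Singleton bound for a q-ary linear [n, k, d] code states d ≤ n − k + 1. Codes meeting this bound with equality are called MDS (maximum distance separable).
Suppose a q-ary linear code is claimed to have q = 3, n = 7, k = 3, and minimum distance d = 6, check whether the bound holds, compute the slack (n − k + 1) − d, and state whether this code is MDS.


Singleton RHS = n − k + 1 = 5, slack = -1, bound violated (no such code; not MDS).

Singleton bound: d ≤ n − k + 1.
Here n = 7, k = 3, so n − k + 1 = 5.
Given d = 6, check d ≤ 5: NO.
Slack = (n − k + 1) − d = -1.
The slack is negative: d = 6 exceeds n − k + 1 = 5 by 1, so the Singleton bound is violated and no linear [7, 3, 6]_3 code can exist. In particular it is not MDS (MDS requires d = n − k + 1 exactly).
Description: the claimed parameters are [7, 3, 6]_3; such a code would be impossible (violates the Singleton bound).
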